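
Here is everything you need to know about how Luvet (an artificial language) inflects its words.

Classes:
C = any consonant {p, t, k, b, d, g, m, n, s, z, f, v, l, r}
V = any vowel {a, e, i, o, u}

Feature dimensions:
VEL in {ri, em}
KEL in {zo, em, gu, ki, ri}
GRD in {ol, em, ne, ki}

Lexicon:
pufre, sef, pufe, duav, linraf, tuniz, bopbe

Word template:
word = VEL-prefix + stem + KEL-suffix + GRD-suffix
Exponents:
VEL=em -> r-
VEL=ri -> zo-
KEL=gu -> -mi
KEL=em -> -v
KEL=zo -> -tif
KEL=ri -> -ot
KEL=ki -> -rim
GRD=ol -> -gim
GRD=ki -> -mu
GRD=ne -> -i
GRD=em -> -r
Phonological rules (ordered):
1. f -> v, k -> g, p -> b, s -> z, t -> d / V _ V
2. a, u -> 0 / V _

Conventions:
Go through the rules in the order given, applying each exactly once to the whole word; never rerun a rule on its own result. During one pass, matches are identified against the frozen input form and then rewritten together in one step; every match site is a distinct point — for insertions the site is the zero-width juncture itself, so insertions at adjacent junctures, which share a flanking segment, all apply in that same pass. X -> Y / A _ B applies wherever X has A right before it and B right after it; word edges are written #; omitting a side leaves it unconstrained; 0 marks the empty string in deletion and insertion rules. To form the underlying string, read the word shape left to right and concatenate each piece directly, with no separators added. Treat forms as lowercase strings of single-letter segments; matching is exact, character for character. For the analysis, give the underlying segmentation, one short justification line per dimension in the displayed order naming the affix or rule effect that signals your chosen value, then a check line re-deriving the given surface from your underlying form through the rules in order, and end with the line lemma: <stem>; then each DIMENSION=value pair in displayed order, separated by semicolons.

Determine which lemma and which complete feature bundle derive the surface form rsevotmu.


underlying: r-sef-ot-mu
VEL=em - signalled by the affix r-
KEL=ri - signalled by the affix -ot
GRD=ki - signalled by the affix -mu
check: rsefotmu -> rsevotmu -> rsevotmu
lemma: sef; VEL=em; KEL=ri; GRD=ki


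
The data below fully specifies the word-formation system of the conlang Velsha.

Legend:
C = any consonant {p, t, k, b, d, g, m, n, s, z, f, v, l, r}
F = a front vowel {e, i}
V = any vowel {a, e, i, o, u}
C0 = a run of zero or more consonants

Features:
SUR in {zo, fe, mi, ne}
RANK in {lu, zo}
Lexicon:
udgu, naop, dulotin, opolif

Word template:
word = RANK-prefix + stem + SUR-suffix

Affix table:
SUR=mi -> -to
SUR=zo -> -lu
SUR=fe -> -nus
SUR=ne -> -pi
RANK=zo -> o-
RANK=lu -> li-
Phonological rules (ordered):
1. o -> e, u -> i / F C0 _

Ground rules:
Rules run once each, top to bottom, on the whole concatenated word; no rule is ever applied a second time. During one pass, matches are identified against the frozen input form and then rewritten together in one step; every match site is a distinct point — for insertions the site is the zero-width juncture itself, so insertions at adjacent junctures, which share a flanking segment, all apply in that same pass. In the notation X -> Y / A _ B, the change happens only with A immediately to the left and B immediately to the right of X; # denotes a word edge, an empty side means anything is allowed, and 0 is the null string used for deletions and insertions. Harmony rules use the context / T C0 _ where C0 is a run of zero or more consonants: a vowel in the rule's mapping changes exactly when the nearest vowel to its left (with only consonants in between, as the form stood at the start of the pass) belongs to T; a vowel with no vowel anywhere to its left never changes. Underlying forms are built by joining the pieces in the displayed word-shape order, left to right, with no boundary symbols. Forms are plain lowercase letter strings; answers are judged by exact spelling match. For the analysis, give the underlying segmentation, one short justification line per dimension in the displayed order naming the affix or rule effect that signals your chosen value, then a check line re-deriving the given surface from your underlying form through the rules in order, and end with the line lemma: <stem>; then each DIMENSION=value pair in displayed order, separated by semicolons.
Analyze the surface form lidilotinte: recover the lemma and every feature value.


underlying: li-dulotin-to
SUR=mi - signalled by the affix -to
RANK=lu - signalled by the affix li-
check: lidulotinto -> lidilotinte
lemma: dulotin; SUR=mi; RANK=lu


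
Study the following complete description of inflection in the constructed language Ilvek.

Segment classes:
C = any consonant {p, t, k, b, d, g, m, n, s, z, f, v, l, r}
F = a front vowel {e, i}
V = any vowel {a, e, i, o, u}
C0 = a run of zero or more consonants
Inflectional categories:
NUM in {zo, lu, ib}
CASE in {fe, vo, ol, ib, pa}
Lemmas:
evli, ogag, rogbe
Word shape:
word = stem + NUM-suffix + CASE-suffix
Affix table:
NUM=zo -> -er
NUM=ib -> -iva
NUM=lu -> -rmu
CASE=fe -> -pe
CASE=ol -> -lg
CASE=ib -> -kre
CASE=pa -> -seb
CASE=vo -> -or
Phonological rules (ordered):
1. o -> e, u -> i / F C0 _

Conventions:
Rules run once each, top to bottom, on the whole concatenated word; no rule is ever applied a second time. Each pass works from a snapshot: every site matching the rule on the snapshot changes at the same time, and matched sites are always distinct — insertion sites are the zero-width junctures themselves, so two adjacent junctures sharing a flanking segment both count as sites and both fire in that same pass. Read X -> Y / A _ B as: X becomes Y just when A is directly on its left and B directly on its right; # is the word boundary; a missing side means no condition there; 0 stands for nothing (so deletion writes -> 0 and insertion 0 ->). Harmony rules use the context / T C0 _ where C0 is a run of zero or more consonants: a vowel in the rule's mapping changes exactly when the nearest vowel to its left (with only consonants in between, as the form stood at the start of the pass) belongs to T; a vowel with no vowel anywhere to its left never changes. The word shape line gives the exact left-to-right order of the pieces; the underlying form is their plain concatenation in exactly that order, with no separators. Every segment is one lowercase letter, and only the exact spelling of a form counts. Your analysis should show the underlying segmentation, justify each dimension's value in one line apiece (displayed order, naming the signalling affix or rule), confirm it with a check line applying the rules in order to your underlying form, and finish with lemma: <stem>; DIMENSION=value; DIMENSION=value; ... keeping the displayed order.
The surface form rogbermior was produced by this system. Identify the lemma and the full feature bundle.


underlying: rogbe-rmu-or
NUM=lu - signalled by the affix -rmu
CASE=vo - signalled by the affix -or
check: rogbermuor -> rogbermior
lemma: rogbe; NUM=lu; CASE=vo


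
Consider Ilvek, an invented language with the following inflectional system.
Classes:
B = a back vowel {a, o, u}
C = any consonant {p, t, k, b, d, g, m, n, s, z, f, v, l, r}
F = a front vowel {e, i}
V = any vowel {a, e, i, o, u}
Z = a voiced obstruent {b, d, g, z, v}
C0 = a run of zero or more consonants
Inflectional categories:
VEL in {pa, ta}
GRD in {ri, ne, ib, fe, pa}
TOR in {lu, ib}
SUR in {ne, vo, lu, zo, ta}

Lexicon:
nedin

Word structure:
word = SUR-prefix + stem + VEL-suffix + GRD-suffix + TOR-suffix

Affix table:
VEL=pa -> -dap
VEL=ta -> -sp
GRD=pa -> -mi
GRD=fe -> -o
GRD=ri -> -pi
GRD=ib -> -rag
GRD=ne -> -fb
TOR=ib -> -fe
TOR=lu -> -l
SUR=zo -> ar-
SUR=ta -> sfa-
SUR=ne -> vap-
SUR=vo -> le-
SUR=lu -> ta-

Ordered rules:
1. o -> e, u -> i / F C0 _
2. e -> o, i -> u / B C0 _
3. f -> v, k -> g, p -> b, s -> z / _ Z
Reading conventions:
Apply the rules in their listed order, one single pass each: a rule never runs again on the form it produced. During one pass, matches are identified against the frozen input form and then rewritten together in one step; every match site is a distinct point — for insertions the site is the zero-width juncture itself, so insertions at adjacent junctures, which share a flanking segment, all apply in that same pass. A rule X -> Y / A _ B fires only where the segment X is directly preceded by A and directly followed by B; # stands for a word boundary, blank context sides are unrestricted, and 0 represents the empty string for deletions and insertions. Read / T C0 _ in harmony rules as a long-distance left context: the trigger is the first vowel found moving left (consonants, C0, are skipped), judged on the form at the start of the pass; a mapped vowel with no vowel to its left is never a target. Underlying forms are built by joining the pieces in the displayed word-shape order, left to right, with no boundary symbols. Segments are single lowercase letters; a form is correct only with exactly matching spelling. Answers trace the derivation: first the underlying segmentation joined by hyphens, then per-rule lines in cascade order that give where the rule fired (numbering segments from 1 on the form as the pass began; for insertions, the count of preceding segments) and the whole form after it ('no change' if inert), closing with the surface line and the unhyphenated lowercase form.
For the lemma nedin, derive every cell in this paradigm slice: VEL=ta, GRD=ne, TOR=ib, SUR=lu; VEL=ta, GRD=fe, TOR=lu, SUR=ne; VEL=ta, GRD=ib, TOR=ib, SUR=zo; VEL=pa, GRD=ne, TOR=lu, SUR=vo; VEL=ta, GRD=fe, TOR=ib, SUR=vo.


cell VEL=ta, GRD=ne, TOR=ib, SUR=lu:
underlying: ta-nedin-sp-fb-fe
1. o -> e, u -> i / F C0 _: no change
2. e -> o, i -> u / B C0 _: fires at position(s) 4: tanodinspfbfe
3. f -> v, k -> g, p -> b, s -> z / _ Z: fires at position(s) 10: tanodinspvbfe
surface: tanodinspvbfe

cell VEL=ta, GRD=fe, TOR=lu, SUR=ne:
underlying: vap-nedin-sp-o-l
1. o -> e, u -> i / F C0 _: fires at position(s) 11: vapnedinspel
2. e -> o, i -> u / B C0 _: fires at position(s) 5: vapnodinspel
3. f -> v, k -> g, p -> b, s -> z / _ Z: no change
surface: vapnodinspel

cell VEL=ta, GRD=ib, TOR=ib, SUR=zo:
underlying: ar-nedin-sp-rag-fe
1. o -> e, u -> i / F C0 _: no change
2. e -> o, i -> u / B C0 _: fires at position(s) 4, 14: arnodinspragfo
3. f -> v, k -> g, p -> b, s -> z / _ Z: no change
surface: arnodinspragfo

cell VEL=pa, GRD=ne, TOR=lu, SUR=vo:
underlying: le-nedin-dap-fb-l
1. o -> e, u -> i / F C0 _: no change
2. e -> o, i -> u / B C0 _: no change
3. f -> v, k -> g, p -> b, s -> z / _ Z: fires at position(s) 11: lenedindapvbl
surface: lenedindapvbl

cell VEL=ta, GRD=fe, TOR=ib, SUR=vo:
underlying: le-nedin-sp-o-fe
1. o -> e, u -> i / F C0 _: fires at position(s) 10: lenedinspefe
2. e -> o, i -> u / B C0 _: no change
3. f -> v, k -> g, p -> b, s -> z / _ Z: no change
surface: lenedinspefe


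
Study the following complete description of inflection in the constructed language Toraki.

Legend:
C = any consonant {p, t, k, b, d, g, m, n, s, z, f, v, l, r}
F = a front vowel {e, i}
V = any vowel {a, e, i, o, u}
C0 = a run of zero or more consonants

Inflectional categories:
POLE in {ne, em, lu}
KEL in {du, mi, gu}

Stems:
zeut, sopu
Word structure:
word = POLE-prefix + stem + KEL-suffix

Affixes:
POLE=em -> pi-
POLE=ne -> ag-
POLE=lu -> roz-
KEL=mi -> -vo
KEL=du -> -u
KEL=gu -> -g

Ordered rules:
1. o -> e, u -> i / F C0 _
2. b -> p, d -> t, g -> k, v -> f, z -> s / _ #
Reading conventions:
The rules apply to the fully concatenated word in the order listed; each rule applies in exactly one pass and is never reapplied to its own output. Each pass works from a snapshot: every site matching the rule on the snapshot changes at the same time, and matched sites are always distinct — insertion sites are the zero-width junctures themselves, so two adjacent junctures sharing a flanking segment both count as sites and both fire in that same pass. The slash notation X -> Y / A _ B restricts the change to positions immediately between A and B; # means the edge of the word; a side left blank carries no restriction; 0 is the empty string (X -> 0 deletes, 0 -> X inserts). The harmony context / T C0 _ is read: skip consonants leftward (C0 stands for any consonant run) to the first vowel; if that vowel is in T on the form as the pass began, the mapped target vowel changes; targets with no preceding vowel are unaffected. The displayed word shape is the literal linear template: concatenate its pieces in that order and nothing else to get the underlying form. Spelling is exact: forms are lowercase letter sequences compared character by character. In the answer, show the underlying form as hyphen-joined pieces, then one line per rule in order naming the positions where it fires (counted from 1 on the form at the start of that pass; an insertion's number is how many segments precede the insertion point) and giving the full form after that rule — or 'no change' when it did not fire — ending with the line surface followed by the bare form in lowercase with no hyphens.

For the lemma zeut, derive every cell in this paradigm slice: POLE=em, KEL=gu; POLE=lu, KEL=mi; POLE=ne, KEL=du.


cell POLE=em, KEL=gu:
underlying: pi-zeut-g
1. o -> e, u -> i / F C0 _: fires at position(s) 5: pizeitg
2. b -> p, d -> t, g -> k, v -> f, z -> s / _ #: fires at position(s) 7: pizeitk
surface: pizeitk

cell POLE=lu, KEL=mi:
underlying: roz-zeut-vo
1. o -> e, u -> i / F C0 _: fires at position(s) 6: rozzeitvo
2. b -> p, d -> t, g -> k, v -> f, z -> s / _ #: no change
surface: rozzeitvo

cell POLE=ne, KEL=du:
underlying: ag-zeut-u
1. o -> e, u -> i / F C0 _: fires at position(s) 5: agzeitu
2. b -> p, d -> t, g -> k, v -> f, z -> s / _ #: no change
surface: agzeitu


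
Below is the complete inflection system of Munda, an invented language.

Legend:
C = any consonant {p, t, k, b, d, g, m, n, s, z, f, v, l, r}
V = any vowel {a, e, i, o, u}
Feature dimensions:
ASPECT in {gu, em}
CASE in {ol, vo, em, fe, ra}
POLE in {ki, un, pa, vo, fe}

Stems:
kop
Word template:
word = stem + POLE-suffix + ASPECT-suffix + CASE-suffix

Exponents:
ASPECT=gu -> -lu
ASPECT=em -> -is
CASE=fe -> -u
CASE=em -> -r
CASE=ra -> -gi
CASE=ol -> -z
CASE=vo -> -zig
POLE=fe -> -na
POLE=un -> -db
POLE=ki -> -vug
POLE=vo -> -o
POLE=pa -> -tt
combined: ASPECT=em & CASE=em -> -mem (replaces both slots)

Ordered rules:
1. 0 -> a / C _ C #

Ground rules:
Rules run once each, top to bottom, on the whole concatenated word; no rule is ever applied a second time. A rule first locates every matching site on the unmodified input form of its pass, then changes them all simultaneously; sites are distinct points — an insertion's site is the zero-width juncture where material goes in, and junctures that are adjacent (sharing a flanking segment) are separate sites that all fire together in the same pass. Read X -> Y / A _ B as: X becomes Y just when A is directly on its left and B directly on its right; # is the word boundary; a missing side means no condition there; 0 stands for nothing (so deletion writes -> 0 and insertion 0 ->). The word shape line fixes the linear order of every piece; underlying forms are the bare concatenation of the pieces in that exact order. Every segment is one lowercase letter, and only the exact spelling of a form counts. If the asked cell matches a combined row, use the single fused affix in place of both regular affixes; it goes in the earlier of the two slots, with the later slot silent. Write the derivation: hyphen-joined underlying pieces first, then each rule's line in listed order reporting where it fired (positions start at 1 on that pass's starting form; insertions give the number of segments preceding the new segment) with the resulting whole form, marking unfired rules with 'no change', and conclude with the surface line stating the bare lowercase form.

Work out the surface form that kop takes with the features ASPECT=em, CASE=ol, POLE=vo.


underlying: kop-o-is-z
1. 0 -> a / C _ C #: inserts after position(s) 6: kopoisaz
surface: kopoisaz


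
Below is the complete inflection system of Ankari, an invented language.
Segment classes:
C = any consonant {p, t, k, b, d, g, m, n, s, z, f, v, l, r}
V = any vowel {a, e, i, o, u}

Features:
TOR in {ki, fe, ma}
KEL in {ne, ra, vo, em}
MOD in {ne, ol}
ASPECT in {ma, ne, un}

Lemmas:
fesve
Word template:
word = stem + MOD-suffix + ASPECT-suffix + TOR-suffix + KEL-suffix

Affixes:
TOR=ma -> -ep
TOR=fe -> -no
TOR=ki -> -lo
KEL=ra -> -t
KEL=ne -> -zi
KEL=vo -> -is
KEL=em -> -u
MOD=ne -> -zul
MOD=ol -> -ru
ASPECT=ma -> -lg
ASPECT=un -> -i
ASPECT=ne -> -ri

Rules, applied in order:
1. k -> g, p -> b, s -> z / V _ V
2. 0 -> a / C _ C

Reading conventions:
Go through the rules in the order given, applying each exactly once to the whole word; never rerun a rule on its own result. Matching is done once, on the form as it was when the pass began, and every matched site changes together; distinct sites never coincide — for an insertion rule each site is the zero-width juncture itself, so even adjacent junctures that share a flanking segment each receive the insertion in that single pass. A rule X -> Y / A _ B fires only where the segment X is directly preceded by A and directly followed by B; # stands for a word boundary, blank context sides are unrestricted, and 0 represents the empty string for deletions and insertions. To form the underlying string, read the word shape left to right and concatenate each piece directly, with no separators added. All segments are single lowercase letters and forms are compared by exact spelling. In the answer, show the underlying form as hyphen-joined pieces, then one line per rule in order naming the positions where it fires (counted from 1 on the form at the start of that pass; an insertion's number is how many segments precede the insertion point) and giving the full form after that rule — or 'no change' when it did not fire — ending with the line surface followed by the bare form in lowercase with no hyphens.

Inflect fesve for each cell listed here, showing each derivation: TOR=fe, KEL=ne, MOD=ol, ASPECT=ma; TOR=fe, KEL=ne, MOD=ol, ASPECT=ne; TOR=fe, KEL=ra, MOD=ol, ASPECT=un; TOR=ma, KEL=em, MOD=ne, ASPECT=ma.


cell TOR=fe, KEL=ne, MOD=ol, ASPECT=ma:
underlying: fesve-ru-lg-no-zi
1. k -> g, p -> b, s -> z / V _ V: no change
2. 0 -> a / C _ C: inserts after position(s) 3, 8, 9: fesaverulaganozi
surface: fesaverulaganozi

cell TOR=fe, KEL=ne, MOD=ol, ASPECT=ne:
underlying: fesve-ru-ri-no-zi
1. k -> g, p -> b, s -> z / V _ V: no change
2. 0 -> a / C _ C: inserts after position(s) 3: fesaverurinozi
surface: fesaverurinozi

cell TOR=fe, KEL=ra, MOD=ol, ASPECT=un:
underlying: fesve-ru-i-no-t
1. k -> g, p -> b, s -> z / V _ V: no change
2. 0 -> a / C _ C: inserts after position(s) 3: fesaveruinot
surface: fesaveruinot

cell TOR=ma, KEL=em, MOD=ne, ASPECT=ma:
underlying: fesve-zul-lg-ep-u
1. k -> g, p -> b, s -> z / V _ V: fires at position(s) 12: fesvezullgebu
2. 0 -> a / C _ C: inserts after position(s) 3, 8, 9: fesavezulalagebu
surface: fesavezulalagebu


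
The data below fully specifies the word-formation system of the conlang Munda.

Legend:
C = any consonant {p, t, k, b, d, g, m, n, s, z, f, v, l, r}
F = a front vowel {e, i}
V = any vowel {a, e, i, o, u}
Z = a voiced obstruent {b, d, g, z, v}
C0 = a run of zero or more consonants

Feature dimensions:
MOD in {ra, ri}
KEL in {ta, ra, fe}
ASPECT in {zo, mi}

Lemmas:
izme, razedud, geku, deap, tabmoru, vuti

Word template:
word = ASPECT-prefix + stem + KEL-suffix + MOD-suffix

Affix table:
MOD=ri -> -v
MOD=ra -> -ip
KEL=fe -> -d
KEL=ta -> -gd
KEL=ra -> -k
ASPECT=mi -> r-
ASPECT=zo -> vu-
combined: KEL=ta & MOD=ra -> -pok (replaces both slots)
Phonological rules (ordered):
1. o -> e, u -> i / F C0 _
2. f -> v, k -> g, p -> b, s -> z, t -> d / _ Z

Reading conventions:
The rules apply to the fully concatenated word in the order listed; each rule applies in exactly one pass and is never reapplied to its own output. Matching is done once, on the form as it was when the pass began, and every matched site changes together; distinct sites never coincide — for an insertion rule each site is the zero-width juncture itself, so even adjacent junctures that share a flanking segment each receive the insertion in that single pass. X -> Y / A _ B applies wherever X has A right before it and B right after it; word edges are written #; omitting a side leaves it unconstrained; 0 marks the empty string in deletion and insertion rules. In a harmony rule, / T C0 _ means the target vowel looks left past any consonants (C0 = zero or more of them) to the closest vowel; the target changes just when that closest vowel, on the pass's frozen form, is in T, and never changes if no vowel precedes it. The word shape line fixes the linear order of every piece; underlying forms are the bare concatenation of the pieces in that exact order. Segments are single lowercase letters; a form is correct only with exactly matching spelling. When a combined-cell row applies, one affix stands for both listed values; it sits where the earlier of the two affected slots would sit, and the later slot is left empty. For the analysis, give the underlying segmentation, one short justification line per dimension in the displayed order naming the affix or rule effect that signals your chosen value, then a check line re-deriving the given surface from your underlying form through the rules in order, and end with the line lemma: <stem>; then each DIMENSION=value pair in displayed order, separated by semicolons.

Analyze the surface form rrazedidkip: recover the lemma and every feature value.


underlying: r-razedud-k-ip
MOD=ra - signalled by the affix -ip
KEL=ra - signalled by the affix -k
ASPECT=mi - signalled by the affix r-
check: rrazedudkip -> rrazedidkip -> rrazedidkip
lemma: razedud; MOD=ra; KEL=ra; ASPECT=mi


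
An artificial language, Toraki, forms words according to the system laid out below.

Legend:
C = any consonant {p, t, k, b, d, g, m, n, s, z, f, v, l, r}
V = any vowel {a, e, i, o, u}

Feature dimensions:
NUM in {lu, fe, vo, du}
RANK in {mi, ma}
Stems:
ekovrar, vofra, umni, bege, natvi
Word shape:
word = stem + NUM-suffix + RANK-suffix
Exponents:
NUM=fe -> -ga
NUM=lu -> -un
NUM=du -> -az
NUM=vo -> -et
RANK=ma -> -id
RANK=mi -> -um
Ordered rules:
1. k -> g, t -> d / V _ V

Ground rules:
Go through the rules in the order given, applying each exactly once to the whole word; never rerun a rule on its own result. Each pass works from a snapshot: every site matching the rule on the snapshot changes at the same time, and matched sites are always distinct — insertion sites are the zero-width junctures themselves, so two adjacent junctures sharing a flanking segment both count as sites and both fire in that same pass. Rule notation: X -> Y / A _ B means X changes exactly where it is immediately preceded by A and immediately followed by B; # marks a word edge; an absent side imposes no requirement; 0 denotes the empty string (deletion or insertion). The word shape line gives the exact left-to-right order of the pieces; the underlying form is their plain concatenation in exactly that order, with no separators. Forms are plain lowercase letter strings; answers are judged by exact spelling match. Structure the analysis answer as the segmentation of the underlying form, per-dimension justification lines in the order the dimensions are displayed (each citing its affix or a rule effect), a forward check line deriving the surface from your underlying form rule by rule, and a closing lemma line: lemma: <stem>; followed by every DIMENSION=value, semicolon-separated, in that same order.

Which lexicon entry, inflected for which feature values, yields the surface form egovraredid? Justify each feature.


underlying: ekovrar-et-id
NUM=vo - signalled by the affix -et
RANK=ma - signalled by the affix -id
check: ekovraretid -> egovraredid
lemma: ekovrar; NUM=vo; RANK=ma


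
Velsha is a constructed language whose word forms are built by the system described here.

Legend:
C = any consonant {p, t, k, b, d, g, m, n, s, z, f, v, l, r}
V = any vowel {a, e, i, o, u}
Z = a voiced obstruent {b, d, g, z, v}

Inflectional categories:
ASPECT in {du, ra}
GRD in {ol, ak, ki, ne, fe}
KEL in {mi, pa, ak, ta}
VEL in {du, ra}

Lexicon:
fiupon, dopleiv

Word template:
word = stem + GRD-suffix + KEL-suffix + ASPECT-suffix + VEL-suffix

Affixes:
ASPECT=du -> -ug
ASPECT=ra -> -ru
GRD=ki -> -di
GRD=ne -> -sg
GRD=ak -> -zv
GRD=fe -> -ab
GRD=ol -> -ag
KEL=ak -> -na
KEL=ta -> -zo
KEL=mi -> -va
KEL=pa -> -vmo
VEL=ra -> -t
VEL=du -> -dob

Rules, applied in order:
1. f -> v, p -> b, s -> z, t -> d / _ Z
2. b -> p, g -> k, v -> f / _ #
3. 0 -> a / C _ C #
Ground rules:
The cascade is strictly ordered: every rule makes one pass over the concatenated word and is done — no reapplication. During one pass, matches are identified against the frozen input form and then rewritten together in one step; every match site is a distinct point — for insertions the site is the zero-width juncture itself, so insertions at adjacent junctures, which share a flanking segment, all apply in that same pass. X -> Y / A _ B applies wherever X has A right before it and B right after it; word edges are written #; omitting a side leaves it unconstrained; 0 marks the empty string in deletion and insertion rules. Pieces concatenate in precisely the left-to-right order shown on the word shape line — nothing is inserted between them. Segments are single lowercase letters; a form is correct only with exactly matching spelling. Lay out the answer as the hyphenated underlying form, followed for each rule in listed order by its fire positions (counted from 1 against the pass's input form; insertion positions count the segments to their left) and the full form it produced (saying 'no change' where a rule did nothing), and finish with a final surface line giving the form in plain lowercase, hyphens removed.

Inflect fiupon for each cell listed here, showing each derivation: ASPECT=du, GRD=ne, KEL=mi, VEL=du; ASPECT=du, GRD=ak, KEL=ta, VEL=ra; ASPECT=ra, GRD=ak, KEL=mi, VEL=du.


cell ASPECT=du, GRD=ne, KEL=mi, VEL=du:
underlying: fiupon-sg-va-ug-dob
1. f -> v, p -> b, s -> z, t -> d / _ Z: fires at position(s) 7: fiuponzgvaugdob
2. b -> p, g -> k, v -> f / _ #: fires at position(s) 15: fiuponzgvaugdop
3. 0 -> a / C _ C #: no change
surface: fiuponzgvaugdop

cell ASPECT=du, GRD=ak, KEL=ta, VEL=ra:
underlying: fiupon-zv-zo-ug-t
1. f -> v, p -> b, s -> z, t -> d / _ Z: no change
2. b -> p, g -> k, v -> f / _ #: no change
3. 0 -> a / C _ C #: inserts after position(s) 12: fiuponzvzougat
surface: fiuponzvzougat

cell ASPECT=ra, GRD=ak, KEL=mi, VEL=du:
underlying: fiupon-zv-va-ru-dob
1. f -> v, p -> b, s -> z, t -> d / _ Z: no change
2. b -> p, g -> k, v -> f / _ #: fires at position(s) 15: fiuponzvvarudop
3. 0 -> a / C _ C #: no change
surface: fiuponzvvarudop


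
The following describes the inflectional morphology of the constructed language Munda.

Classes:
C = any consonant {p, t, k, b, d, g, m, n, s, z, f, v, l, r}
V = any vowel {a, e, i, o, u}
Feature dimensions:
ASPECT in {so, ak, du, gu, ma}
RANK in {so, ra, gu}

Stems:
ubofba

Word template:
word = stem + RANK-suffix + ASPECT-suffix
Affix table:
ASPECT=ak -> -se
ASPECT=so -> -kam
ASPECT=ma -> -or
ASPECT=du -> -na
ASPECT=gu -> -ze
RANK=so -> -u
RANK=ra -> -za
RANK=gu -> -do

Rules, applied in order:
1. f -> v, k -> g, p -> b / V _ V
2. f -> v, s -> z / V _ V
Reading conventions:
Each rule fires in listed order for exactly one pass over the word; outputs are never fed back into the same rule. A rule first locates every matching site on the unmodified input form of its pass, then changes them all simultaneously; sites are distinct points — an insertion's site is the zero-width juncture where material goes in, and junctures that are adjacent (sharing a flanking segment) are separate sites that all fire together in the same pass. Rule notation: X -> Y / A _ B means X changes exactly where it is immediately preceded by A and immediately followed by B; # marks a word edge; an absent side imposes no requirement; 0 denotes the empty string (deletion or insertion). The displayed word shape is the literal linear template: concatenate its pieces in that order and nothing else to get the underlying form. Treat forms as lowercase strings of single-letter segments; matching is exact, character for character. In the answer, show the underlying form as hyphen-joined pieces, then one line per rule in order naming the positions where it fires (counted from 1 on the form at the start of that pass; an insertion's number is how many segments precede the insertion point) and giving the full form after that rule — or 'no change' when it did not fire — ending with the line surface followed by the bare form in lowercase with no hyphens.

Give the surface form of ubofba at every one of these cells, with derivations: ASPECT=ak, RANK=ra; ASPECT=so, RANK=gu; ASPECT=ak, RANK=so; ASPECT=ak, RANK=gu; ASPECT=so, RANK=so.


cell ASPECT=ak, RANK=ra:
underlying: ubofba-za-se
1. f -> v, k -> g, p -> b / V _ V: no change
2. f -> v, s -> z / V _ V: fires at position(s) 9: ubofbazaze
surface: ubofbazaze

cell ASPECT=so, RANK=gu:
underlying: ubofba-do-kam
1. f -> v, k -> g, p -> b / V _ V: fires at position(s) 9: ubofbadogam
2. f -> v, s -> z / V _ V: no change
surface: ubofbadogam

cell ASPECT=ak, RANK=so:
underlying: ubofba-u-se
1. f -> v, k -> g, p -> b / V _ V: no change
2. f -> v, s -> z / V _ V: fires at position(s) 8: ubofbauze
surface: ubofbauze

cell ASPECT=ak, RANK=gu:
underlying: ubofba-do-se
1. f -> v, k -> g, p -> b / V _ V: no change
2. f -> v, s -> z / V _ V: fires at position(s) 9: ubofbadoze
surface: ubofbadoze

cell ASPECT=so, RANK=so:
underlying: ubofba-u-kam
1. f -> v, k -> g, p -> b / V _ V: fires at position(s) 8: ubofbaugam
2. f -> v, s -> z / V _ V: no change
surface: ubofbaugam


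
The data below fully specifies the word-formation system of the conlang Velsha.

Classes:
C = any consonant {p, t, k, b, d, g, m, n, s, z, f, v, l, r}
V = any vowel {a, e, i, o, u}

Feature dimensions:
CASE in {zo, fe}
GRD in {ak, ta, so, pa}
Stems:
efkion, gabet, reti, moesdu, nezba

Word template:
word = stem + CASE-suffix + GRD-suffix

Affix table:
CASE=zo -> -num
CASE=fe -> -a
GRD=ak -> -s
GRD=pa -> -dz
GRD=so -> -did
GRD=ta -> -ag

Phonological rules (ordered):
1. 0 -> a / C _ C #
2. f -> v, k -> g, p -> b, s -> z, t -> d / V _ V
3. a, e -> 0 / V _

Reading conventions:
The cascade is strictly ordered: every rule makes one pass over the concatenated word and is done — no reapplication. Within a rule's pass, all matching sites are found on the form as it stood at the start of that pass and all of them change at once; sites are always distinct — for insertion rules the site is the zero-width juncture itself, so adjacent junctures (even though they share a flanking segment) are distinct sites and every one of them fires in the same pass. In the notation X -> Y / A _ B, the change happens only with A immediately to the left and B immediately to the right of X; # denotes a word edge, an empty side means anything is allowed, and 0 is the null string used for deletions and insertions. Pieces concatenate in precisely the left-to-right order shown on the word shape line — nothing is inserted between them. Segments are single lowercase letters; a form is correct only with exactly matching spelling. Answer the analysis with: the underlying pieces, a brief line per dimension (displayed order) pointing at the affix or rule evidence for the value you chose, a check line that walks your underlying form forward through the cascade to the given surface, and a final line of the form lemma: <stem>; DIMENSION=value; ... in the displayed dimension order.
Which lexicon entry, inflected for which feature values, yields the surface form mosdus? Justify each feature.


underlying: moesdu-a-s
CASE=fe - signalled by the affix -a
GRD=ak - signalled by the affix -s
check: moesduas -> moesduas -> moesduas -> mosdus
lemma: moesdu; CASE=fe; GRD=ak


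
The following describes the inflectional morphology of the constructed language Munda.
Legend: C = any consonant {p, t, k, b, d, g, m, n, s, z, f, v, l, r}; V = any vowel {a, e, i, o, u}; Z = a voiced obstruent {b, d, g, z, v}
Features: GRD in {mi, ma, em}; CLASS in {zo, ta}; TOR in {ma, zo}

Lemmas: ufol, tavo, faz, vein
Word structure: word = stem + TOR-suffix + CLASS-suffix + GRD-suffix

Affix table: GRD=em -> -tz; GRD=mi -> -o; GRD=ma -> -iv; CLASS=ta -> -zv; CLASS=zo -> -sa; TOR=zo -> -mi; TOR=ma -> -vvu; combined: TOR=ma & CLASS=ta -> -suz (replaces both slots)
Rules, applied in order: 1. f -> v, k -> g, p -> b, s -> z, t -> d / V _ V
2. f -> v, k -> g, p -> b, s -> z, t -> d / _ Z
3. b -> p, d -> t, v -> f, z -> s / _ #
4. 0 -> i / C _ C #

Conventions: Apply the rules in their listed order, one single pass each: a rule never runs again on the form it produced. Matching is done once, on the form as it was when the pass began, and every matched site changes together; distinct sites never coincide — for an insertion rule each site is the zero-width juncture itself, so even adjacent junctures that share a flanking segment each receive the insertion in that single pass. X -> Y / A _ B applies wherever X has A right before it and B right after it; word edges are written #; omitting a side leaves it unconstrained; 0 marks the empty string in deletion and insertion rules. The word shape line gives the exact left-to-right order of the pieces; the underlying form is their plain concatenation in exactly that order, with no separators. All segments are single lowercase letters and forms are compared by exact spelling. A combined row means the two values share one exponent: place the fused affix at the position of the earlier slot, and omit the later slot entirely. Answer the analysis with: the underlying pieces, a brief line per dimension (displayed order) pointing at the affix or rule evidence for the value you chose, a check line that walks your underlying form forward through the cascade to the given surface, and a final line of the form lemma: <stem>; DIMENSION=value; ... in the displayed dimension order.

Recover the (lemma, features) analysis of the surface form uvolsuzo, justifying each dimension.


underlying: ufol-suz-o
GRD=mi - signalled by the affix -o
CLASS=ta - signalled by the combined affix row
TOR=ma - signalled by the combined affix row
check: ufolsuzo -> uvolsuzo -> uvolsuzo -> uvolsuzo -> uvolsuzo
lemma: ufol; GRD=mi; CLASS=ta; TOR=ma


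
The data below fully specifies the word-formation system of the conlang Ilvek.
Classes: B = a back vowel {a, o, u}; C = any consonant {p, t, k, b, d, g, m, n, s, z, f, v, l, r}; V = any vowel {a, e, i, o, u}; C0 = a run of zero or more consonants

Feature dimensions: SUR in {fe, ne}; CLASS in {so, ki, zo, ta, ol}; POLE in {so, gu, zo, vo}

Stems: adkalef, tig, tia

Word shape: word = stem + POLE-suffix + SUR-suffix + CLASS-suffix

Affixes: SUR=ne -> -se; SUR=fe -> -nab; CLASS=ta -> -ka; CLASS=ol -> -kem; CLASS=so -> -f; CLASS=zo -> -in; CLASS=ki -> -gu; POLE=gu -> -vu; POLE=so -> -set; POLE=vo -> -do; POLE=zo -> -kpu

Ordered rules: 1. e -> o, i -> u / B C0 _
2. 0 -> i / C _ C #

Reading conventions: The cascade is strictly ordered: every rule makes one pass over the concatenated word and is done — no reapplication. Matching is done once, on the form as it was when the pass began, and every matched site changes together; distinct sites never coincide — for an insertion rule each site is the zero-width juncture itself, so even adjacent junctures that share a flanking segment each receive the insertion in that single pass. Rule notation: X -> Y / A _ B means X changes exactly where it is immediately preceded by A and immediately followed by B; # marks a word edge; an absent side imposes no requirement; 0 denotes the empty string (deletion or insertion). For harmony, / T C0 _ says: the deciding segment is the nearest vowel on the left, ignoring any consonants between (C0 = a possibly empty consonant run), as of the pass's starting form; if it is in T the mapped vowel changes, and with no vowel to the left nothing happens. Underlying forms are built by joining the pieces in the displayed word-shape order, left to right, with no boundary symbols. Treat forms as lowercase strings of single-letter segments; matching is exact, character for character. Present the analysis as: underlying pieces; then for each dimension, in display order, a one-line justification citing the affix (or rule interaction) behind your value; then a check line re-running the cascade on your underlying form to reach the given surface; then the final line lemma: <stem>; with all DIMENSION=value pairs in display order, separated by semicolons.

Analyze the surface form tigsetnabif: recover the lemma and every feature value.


underlying: tig-set-nab-f
SUR=fe - signalled by the affix -nab
CLASS=so - signalled by the affix -f
POLE=so - signalled by the affix -set
check: tigsetnabf -> tigsetnabf -> tigsetnabif
lemma: tig; SUR=fe; CLASS=so; POLE=so


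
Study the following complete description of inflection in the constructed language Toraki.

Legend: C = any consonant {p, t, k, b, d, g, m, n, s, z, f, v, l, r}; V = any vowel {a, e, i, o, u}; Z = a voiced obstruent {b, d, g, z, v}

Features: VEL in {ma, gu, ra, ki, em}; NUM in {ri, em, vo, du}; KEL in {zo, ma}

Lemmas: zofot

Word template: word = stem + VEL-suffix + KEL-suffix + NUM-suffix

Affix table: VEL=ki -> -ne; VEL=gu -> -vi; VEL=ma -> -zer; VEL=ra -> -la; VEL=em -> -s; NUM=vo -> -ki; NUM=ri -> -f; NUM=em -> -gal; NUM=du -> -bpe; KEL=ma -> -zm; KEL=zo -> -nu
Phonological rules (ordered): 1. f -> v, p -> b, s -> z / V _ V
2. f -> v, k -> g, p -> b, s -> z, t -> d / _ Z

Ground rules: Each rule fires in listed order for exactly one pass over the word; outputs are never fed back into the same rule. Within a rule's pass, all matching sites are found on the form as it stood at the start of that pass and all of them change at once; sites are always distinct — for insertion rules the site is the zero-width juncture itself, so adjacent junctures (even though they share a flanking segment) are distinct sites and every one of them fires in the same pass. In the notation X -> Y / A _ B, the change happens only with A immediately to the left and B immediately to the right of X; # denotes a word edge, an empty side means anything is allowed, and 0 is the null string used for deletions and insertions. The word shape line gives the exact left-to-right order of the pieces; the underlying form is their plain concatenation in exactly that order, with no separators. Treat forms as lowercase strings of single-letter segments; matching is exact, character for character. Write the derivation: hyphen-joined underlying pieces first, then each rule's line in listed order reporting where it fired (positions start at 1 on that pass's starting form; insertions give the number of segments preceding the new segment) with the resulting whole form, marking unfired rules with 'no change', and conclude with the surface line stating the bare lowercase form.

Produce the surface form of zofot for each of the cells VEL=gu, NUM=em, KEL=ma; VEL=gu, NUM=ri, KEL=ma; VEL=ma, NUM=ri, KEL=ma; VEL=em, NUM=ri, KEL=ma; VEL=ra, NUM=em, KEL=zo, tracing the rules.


cell VEL=gu, NUM=em, KEL=ma:
underlying: zofot-vi-zm-gal
1. f -> v, p -> b, s -> z / V _ V: fires at position(s) 3: zovotvizmgal
2. f -> v, k -> g, p -> b, s -> z, t -> d / _ Z: fires at position(s) 5: zovodvizmgal
surface: zovodvizmgal

cell VEL=gu, NUM=ri, KEL=ma:
underlying: zofot-vi-zm-f
1. f -> v, p -> b, s -> z / V _ V: fires at position(s) 3: zovotvizmf
2. f -> v, k -> g, p -> b, s -> z, t -> d / _ Z: fires at position(s) 5: zovodvizmf
surface: zovodvizmf

cell VEL=ma, NUM=ri, KEL=ma:
underlying: zofot-zer-zm-f
1. f -> v, p -> b, s -> z / V _ V: fires at position(s) 3: zovotzerzmf
2. f -> v, k -> g, p -> b, s -> z, t -> d / _ Z: fires at position(s) 5: zovodzerzmf
surface: zovodzerzmf

cell VEL=em, NUM=ri, KEL=ma:
underlying: zofot-s-zm-f
1. f -> v, p -> b, s -> z / V _ V: fires at position(s) 3: zovotszmf
2. f -> v, k -> g, p -> b, s -> z, t -> d / _ Z: fires at position(s) 6: zovotzzmf
surface: zovotzzmf

cell VEL=ra, NUM=em, KEL=zo:
underlying: zofot-la-nu-gal
1. f -> v, p -> b, s -> z / V _ V: fires at position(s) 3: zovotlanugal
2. f -> v, k -> g, p -> b, s -> z, t -> d / _ Z: no change
surface: zovotlanugal
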